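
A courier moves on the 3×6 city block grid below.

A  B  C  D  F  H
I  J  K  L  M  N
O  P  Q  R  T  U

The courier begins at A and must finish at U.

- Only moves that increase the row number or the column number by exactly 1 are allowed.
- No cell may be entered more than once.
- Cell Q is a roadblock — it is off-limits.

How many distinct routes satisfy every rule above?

15

A right/down-only route from A to U makes exactly 2 down-moves and 5 right-moves in some order.
With no other constraints that would be C(7,2) = 21 routes.
Subtract routes through each blocked cell (inclusion–exclusion for overlaps): − through Q: 6 → 15.
That gives 15 routes.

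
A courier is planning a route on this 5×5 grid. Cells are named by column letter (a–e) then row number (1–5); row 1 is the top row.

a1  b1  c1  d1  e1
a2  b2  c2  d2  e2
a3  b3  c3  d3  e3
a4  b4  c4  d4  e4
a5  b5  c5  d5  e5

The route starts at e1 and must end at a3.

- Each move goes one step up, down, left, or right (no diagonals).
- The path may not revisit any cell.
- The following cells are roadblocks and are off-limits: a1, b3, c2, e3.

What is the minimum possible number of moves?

6

The Manhattan distance from e1 to a3 is |1−3| + |5−1| = 6, so at least 6 moves are needed.
A route of 6 moves achieves this: e1 → d1 → c1 → b1 → b2 → a2 → a3.
Since 6 matches the lower bound, it is optimal.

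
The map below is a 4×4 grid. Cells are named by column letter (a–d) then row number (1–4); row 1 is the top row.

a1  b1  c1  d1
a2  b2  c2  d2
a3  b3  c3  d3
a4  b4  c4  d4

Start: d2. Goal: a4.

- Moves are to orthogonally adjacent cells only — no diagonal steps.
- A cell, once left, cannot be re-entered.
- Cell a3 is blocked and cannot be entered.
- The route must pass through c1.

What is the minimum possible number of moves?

Any route passes through c1 somewhere between d2 and a4. Summing Manhattan distances along the two legs (d2 → c1 → a4) gives a lower bound of 2 + 5 = 7 moves.
A route of 7 moves achieves this: d2 → d1 → c1 → c2 → c3 → c4 → b4 → a4.
Since 7 matches the lower bound, it is optimal.

7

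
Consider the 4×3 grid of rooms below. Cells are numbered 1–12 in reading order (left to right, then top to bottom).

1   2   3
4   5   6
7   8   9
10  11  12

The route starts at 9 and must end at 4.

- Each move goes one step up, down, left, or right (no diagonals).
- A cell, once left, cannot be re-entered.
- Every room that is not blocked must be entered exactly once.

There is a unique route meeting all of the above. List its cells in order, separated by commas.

Need to visit all 12 open cells exactly once, starting at 9 and ending at 4.
Route from 9: down to 12, 2× left (reaching 10), up to 7, right to 8, up to 5, right to 6, up to 3, 2× left (reaching 1), down to 4 — 11 moves in all.
Check: all 12 open cells covered.

9, 12, 11, 10, 7, 8, 5, 6, 3, 2, 1, 4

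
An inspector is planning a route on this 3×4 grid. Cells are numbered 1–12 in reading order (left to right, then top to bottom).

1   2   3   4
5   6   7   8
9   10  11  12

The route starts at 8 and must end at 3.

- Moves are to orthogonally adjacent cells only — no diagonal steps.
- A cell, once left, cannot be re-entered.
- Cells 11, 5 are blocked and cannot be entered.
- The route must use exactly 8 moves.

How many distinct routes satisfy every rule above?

Need simple routes of exactly 8 moves from 8 to 3 (Manhattan distance 2, so 3 moves are spent on a detour and 3 undoing it).
No route satisfies every constraint, so the count is 0.

0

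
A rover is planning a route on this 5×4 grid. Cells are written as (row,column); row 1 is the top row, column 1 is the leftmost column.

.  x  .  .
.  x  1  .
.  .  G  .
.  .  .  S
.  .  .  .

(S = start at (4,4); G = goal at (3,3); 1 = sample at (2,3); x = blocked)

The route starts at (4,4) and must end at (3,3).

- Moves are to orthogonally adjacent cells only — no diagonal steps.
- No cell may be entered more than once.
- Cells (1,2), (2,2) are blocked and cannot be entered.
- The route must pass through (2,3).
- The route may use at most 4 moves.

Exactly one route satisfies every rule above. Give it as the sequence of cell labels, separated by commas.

The budget equals the shortest possible length, so every move has to be on a shortest route through the required cells.
Route from (4,4): up 2 to (2,4), left 1 to (2,3), down 1 to (3,3) — 4 moves in all.
Check: all required cells visited; 4 ≤ 4 moves.

(4,4), (3,4), (2,4), (2,3), (3,3)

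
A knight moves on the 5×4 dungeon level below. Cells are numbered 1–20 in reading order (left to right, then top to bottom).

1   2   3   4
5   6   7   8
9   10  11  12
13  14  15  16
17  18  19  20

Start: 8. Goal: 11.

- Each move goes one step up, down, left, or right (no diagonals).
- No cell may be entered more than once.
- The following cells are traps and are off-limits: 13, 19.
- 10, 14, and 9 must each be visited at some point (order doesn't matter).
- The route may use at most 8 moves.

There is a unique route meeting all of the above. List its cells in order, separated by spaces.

The budget equals the shortest possible length, so every move has to be on a shortest route through the required cells.
Route from 8: left 3 to 5, down 1 to 9, right 1 to 10, down 1 to 14, right 1 to 15, up 1 to 11 — 8 moves in all.
Check: all required cells visited; 8 ≤ 8 moves.

8 7 6 5 9 10 14 15 11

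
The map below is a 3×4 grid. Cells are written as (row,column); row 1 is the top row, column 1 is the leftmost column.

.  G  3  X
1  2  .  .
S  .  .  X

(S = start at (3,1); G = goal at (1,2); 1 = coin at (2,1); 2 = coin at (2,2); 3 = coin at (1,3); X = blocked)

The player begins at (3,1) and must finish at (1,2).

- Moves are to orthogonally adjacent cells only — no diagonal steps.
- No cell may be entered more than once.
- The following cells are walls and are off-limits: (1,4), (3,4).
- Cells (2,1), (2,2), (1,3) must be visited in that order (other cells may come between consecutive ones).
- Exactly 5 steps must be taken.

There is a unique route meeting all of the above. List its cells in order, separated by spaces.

The waypoints must appear in the order (2,1), (2,2), (1,3), with no cell reused.
Route from (3,1): up to (2,1), 2× right (reaching (2,3)), up to (1,3), left to (1,2) — 5 moves in all.
Check: order respected (1 at step 1, 2 at step 2, 3 at step 4); 5 moves as required.

(3,1) (2,1) (2,2) (2,3) (1,3) (1,2)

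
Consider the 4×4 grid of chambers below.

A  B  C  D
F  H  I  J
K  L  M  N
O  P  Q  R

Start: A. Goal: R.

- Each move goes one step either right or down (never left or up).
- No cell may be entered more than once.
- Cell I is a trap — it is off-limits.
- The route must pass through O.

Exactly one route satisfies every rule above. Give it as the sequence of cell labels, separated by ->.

Moves only go right or down, so the column and row indices never decrease.
Route from A: down 3 to O, right 3 to R — 6 moves in all.
Check: all required cells visited.

A -> F -> K -> O -> P -> Q -> R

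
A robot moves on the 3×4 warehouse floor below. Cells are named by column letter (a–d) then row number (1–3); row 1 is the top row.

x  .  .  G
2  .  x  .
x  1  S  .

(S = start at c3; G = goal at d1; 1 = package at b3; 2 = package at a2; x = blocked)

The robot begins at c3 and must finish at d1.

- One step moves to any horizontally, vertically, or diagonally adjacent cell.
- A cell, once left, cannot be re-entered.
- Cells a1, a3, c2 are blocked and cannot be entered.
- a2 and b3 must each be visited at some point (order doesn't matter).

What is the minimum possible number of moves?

5

Any route passes through a2 and b3 in some order between c3 and d1. Summing Chebyshev distances along each leg and taking the cheapest ordering (c3 → b3 → a2 → d1) gives a lower bound of 1 + 1 + 3 = 5 moves.
A route of 5 moves achieves this: c3 → b3 → a2 → b1 → c1 → d1.
Since 5 matches the lower bound, it is optimal.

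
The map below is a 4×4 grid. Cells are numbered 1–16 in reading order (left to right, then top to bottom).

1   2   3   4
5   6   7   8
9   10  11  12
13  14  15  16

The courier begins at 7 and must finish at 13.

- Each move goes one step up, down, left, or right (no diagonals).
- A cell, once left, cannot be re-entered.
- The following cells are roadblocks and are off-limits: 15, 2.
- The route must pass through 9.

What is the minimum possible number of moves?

Any route passes through 9 somewhere between 7 and 13. Summing Manhattan distances along the two legs (7 → 9 → 13) gives a lower bound of 3 + 1 = 4 moves.
A route of 4 moves achieves this: 7 → 11 → 10 → 9 → 13.
Since 4 matches the lower bound, it is optimal.

4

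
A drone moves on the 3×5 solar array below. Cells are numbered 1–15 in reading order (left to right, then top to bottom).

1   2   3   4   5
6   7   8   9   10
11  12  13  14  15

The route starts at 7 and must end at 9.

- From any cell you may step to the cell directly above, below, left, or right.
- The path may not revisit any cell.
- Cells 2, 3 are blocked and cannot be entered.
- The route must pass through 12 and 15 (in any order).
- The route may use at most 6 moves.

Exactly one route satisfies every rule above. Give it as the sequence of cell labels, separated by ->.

7 -> 12 -> 13 -> 14 -> 15 -> 10 -> 9

Any route must reach 12 and 15 and still end at 9 within 6 moves, so the order of the required stops is forced.
Route from 7: down to 12, 3× right (reaching 15), up to 10, left to 9 — 6 moves in all.
Check: all required cells visited; 6 ≤ 6 moves.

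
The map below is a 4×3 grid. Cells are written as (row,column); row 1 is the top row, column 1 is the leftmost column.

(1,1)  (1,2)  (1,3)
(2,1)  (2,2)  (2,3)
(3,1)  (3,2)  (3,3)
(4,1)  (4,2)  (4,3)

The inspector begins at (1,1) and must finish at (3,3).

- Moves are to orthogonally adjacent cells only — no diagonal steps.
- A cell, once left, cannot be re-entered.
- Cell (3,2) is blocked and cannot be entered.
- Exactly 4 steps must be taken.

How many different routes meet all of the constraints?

3

Need simple routes of exactly 4 moves from (1,1) to (3,3) (Manhattan distance 4, so 0 moves are spent on a detour and 0 undoing it).
Enumerating: (1,1) (2,1) (2,2) (2,3) (3,3) | (1,1) (1,2) (2,2) (2,3) (3,3) | (1,1) (1,2) (1,3) (2,3) (3,3).
That gives 3 routes.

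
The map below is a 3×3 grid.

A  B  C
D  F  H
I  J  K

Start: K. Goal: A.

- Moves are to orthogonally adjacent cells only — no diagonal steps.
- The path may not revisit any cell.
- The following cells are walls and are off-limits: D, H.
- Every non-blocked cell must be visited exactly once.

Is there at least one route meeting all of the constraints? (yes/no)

no

Cell C has only one open neighbour but is neither the start nor the goal, so a Hamiltonian route would have to both enter and leave it through the same neighbour — impossible without revisiting.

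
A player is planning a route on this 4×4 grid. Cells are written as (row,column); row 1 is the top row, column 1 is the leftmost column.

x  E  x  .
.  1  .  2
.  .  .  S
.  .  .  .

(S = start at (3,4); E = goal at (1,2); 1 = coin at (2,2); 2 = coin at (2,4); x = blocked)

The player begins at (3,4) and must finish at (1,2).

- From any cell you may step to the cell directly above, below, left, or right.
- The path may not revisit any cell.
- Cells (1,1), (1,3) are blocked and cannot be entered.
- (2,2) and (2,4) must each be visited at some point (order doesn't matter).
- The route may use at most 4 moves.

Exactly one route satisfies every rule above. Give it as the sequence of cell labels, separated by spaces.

The 4-move cap with required stops at (2,2), (2,4) leaves no slack for detours.
Route from (3,4): up to (2,4), 2× left (reaching (2,2)), up to (1,2) — 4 moves in all.
Check: all required cells visited; 4 ≤ 4 moves.

(3,4) (2,4) (2,3) (2,2) (1,2)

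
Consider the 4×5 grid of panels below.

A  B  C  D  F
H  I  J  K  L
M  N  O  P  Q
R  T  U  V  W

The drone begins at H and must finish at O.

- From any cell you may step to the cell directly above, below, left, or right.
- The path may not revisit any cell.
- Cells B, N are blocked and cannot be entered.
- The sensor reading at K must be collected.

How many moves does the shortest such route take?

5

Any route passes through K somewhere between H and O. Summing Manhattan distances along the two legs (H → K → O) gives a lower bound of 3 + 2 = 5 moves.
A route of 5 moves achieves this: H → I → J → K → P → O.
Since 5 matches the lower bound, it is optimal.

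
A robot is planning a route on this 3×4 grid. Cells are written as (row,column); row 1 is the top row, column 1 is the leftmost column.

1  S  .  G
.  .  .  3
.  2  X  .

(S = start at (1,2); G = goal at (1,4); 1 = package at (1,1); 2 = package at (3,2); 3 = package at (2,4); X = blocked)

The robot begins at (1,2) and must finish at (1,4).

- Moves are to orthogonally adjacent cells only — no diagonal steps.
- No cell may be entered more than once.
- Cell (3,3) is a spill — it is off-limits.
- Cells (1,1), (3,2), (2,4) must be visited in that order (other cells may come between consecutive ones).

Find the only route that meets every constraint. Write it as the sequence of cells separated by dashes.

(1,2) - (1,1) - (2,1) - (3,1) - (3,2) - (2,2) - (2,3) - (2,4) - (1,4)

The waypoints must appear in the order (1,1), (3,2), (2,4), with no cell reused.
Route from (1,2): left 1 to (1,1), down 2 to (3,1), right 1 to (3,2), up 1 to (2,2), right 2 to (2,4), up 1 to (1,4) — 8 moves in all.
Check: order respected (1 at step 1, 2 at step 4, 3 at step 7).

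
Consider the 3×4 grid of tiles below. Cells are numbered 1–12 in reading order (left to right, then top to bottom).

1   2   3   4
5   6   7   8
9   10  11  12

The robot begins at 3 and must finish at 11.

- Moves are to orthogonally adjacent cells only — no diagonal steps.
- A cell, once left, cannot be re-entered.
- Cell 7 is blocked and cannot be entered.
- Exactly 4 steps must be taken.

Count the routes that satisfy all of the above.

2

Need simple routes of exactly 4 moves from 3 to 11 (Manhattan distance 2, so 1 moves are spent on a detour and 1 undoing it).
Enumerating: 3 2 6 10 11 | 3 4 8 12 11.
That gives 2 routes.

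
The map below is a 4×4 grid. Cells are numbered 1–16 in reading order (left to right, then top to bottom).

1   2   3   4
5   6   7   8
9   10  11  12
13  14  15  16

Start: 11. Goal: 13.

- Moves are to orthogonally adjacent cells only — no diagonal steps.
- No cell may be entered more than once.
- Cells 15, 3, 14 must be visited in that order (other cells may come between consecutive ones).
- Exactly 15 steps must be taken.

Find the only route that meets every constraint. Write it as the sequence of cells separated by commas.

The waypoints must appear in the order 15, 3, 14, with no cell reused.
Route from 11: down to 15, right to 16, 3× up (reaching 4), left to 3, down to 7, left to 6, up to 2, left to 1, 2× down (reaching 9), right to 10, down to 14, left to 13 — 15 moves in all.
Check: order respected (15 at step 1, 3 at step 6, 14 at step 14); 15 moves as required.

11, 15, 16, 12, 8, 4, 3, 7, 6, 2, 1, 5, 9, 10, 14, 13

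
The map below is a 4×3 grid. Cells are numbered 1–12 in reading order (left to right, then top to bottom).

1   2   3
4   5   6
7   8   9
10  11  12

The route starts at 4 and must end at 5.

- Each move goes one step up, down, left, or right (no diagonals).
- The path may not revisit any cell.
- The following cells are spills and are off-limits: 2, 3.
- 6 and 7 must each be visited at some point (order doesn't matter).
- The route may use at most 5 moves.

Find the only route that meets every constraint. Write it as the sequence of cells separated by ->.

Any route must reach 6 and 7 and still end at 5 within 5 moves, so the order of the required stops is forced.
Route from 4: down to 7, 2× right (reaching 9), up to 6, left to 5 — 5 moves in all.
Check: all required cells visited; 5 ≤ 5 moves.

4 -> 7 -> 8 -> 9 -> 6 -> 5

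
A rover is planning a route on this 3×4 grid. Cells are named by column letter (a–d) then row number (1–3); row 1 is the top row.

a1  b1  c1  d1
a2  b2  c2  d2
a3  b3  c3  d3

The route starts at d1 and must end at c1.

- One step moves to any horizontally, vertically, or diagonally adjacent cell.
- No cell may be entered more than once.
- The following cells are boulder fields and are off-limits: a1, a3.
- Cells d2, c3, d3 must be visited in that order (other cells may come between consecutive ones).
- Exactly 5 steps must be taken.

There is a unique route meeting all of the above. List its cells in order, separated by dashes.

d1 - d2 - c3 - d3 - c2 - c1

The waypoints must appear in the order d2, c3, d3, with no cell reused.
Route from d1: down to d2, down-left to c3, right to d3, up-left to c2, up to c1 — 5 moves in all.
Check: order respected (d2 at step 1, c3 at step 2, d3 at step 3); 5 moves as required.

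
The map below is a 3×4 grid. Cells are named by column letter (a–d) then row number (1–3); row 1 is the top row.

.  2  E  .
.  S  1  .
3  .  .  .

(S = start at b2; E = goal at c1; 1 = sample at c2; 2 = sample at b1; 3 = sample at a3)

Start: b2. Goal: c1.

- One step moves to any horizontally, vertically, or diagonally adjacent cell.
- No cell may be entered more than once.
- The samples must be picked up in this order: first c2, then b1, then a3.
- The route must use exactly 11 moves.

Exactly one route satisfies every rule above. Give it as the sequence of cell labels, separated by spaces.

b2 c2 b1 a1 a2 a3 b3 c3 d3 d2 d1 c1

The waypoints must appear in the order c2, b1, a3, with no cell reused.
Route from b2: right to c2, up-left to b1, left to a1, 2× down (reaching a3), 3× right (reaching d3), 2× up (reaching d1), left to c1 — 11 moves in all.
Check: order respected (1 at step 1, 2 at step 2, 3 at step 5); 11 moves as required.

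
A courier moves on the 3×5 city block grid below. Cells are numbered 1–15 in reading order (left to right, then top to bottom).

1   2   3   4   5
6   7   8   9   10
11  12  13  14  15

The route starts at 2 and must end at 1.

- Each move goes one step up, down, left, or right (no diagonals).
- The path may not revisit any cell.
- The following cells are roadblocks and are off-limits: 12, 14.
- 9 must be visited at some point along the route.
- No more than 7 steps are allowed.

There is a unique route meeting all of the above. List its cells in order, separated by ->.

2 -> 3 -> 4 -> 9 -> 8 -> 7 -> 6 -> 1

The budget equals the shortest possible length, so every move has to be on a shortest route through the required cells.
Route from 2: 2× right (reaching 4), down to 9, 3× left (reaching 6), up to 1 — 7 moves in all.
Check: all required cells visited; 7 ≤ 7 moves.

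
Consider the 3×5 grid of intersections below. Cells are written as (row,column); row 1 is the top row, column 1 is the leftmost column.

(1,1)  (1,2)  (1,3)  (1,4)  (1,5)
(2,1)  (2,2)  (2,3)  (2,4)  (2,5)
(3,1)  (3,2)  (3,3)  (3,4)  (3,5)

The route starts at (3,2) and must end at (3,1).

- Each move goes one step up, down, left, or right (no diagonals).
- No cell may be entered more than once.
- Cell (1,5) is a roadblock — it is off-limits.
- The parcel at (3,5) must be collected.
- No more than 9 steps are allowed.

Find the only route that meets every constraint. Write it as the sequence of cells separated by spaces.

(3,2) (3,3) (3,4) (3,5) (2,5) (2,4) (2,3) (2,2) (2,1) (3,1)

The budget equals the shortest possible length, so every move has to be on a shortest route through the required cells.
Route from (3,2): 3× right (reaching (3,5)), up to (2,5), 4× left (reaching (2,1)), down to (3,1) — 9 moves in all.
Check: all required cells visited; 9 ≤ 9 moves.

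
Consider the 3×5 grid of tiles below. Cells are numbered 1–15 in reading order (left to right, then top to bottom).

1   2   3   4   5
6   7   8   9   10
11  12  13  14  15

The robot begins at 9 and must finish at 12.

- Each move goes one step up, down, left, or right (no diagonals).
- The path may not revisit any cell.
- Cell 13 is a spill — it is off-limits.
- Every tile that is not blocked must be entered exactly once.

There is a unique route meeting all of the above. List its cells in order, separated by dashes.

9 - 14 - 15 - 10 - 5 - 4 - 3 - 8 - 7 - 2 - 1 - 6 - 11 - 12

Need to visit all 14 open cells exactly once, starting at 9 and ending at 12.
Route from 9: down to 14, right to 15, 2× up (reaching 5), 2× left (reaching 3), down to 8, left to 7, up to 2, left to 1, 2× down (reaching 11), right to 12 — 13 moves in all.
Check: all 14 open cells covered.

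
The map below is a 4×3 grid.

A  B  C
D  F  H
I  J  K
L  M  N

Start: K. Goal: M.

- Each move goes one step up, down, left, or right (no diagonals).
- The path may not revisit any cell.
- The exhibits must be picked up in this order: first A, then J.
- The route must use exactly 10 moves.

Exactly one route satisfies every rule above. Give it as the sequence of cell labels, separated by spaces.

K H C B A D F J I L M

The waypoints must appear in the order A, J, with no cell reused.
Route from K: up 2 to C, left 2 to A, down 1 to D, right 1 to F, down 1 to J, left 1 to I, down 1 to L, right 1 to M — 10 moves in all.
Check: order respected (A at step 4, J at step 7); 10 moves as required.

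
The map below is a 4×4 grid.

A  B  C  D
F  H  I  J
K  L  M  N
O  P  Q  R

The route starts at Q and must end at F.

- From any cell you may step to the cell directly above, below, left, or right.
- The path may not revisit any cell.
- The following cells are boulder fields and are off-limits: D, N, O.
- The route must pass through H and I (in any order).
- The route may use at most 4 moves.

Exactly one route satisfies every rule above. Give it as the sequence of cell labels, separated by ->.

Q -> M -> I -> H -> F

The 4-move cap with required stops at H, I leaves no slack for detours.
Route from Q: up 2 to I, left 2 to F — 4 moves in all.
Check: all required cells visited; 4 ≤ 4 moves.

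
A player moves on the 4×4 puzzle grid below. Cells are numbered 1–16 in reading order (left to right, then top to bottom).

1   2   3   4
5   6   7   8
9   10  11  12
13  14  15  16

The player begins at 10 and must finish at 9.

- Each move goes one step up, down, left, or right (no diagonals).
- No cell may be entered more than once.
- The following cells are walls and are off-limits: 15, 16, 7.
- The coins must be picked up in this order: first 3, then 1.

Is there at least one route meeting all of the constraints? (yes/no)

One route that works: 10 → 11 → 12 → 8 → 4 → 3 → 2 → 1 → 5 → 9.

yes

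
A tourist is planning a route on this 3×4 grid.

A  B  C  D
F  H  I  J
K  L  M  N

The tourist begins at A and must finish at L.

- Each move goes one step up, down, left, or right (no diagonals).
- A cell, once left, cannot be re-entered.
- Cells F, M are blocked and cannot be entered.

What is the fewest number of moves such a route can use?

3

The Manhattan distance from A to L is |1−3| + |1−2| = 3, so at least 3 moves are needed.
A route of 3 moves achieves this: A → B → H → L.
Since 3 matches the lower bound, it is optimal.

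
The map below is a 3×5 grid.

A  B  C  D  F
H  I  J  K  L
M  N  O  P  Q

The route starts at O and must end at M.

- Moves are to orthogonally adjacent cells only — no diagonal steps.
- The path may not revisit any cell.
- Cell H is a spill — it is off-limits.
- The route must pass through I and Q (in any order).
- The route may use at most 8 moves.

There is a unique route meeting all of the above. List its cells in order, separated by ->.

The 8-move cap with required stops at I, Q leaves no slack for detours.
Route from O: right 2 to Q, up 1 to L, left 3 to I, down 1 to N, left 1 to M — 8 moves in all.
Check: all required cells visited; 8 ≤ 8 moves.

O -> P -> Q -> L -> K -> J -> I -> N -> M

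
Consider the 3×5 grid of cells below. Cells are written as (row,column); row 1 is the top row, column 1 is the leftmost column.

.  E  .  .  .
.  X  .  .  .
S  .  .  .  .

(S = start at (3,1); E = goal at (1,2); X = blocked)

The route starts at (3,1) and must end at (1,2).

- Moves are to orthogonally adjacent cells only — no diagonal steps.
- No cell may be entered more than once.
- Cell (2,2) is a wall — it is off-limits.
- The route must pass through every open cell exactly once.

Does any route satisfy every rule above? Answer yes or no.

no

Exhausting the options from (3,1), every branch either dead-ends against blocked cells, would have to re-enter a cell already used, or reaches the goal with a constraint still unmet.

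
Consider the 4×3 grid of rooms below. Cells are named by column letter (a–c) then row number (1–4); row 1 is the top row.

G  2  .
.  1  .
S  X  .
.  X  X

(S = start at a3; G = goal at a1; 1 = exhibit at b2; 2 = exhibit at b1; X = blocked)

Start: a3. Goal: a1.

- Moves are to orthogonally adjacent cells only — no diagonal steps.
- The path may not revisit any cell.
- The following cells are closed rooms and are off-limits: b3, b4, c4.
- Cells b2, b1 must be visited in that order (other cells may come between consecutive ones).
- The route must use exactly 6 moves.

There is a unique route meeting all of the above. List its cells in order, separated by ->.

a3 -> a2 -> b2 -> c2 -> c1 -> b1 -> a1

The waypoints must appear in the order b2, b1, with no cell reused.
Route from a3: up 1 to a2, right 2 to c2, up 1 to c1, left 2 to a1 — 6 moves in all.
Check: order respected (1 at step 2, 2 at step 5); 6 moves as required.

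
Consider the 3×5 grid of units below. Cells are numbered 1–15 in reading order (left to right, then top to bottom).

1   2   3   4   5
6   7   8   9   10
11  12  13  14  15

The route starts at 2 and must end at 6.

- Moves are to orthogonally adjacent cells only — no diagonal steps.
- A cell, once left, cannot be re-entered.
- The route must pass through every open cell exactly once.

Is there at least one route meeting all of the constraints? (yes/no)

no

Colour the cells like a checkerboard: each orthogonal step flips colour, so a Hamiltonian route alternates colours. Here there are 8 cells of one colour and 7 of the other, with start on the same colour as the goal — the counts and endpoints can't be arranged into an alternating sequence of length 15, so no Hamiltonian route exists.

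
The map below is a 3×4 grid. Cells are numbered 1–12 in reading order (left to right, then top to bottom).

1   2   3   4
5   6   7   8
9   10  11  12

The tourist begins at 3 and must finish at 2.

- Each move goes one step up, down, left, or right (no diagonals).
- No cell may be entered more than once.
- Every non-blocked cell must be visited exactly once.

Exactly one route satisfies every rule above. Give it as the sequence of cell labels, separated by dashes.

Need to visit all 12 open cells exactly once, starting at 3 and ending at 2.
Route from 3: right to 4, 2× down (reaching 12), left to 11, up to 7, left to 6, down to 10, left to 9, 2× up (reaching 1), right to 2 — 11 moves in all.
Check: all 12 open cells covered.

3 - 4 - 8 - 12 - 11 - 7 - 6 - 10 - 9 - 5 - 1 - 2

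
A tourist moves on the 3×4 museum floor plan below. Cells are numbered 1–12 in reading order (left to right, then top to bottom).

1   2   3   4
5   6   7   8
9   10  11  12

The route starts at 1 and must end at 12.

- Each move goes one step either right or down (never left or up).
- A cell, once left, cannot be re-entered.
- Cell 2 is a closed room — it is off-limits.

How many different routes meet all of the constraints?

A right/down-only route from 1 to 12 makes exactly 2 down-moves and 3 right-moves in some order.
With no other constraints that would be C(5,2) = 10 routes.
Subtract routes through each blocked cell (inclusion–exclusion for overlaps): − through 2: 6 → 4.
That gives 4 routes.

4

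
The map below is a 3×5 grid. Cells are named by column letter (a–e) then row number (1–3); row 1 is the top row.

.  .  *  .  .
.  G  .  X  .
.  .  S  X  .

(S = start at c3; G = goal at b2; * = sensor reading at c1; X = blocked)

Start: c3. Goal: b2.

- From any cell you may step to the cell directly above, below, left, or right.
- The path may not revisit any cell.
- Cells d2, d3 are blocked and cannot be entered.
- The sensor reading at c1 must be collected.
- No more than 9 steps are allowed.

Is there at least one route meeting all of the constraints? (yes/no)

One route that works: c3 → c2 → c1 → b1 → b2.

yes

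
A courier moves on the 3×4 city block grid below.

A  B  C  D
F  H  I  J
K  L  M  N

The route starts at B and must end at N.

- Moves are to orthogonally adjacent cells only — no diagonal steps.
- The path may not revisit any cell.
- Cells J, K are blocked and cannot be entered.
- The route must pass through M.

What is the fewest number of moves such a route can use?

Any route passes through M somewhere between B and N. Summing Manhattan distances along the two legs (B → M → N) gives a lower bound of 3 + 1 = 4 moves.
A route of 4 moves achieves this: B → H → L → M → N.
Since 4 matches the lower bound, it is optimal.

4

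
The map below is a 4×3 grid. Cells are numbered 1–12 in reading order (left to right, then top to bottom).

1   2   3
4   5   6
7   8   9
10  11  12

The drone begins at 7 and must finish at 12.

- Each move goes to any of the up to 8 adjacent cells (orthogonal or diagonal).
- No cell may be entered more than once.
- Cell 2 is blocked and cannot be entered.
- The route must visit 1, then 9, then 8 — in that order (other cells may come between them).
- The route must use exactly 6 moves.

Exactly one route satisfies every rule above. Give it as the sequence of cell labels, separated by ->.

7 -> 4 -> 1 -> 5 -> 9 -> 8 -> 12

The waypoints must appear in the order 1, 9, 8, with no cell reused.
Route from 7: up 2 to 1, down-right 2 to 9, left 1 to 8, down-right 1 to 12 — 6 moves in all.
Check: order respected (1 at step 2, 9 at step 4, 8 at step 5); 6 moves as required.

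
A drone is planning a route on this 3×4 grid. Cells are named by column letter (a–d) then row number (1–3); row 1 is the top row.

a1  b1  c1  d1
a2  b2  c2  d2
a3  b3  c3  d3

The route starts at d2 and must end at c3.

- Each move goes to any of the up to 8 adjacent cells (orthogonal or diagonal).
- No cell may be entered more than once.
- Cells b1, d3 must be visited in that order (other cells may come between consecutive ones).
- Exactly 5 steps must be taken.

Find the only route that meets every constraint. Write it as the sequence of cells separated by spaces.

d2 c1 b1 c2 d3 c3

The waypoints must appear in the order b1, d3, with no cell reused.
Route from d2: up-left to c1, left to b1, 2× down-right (reaching d3), left to c3 — 5 moves in all.
Check: order respected (b1 at step 2, d3 at step 4); 5 moves as required.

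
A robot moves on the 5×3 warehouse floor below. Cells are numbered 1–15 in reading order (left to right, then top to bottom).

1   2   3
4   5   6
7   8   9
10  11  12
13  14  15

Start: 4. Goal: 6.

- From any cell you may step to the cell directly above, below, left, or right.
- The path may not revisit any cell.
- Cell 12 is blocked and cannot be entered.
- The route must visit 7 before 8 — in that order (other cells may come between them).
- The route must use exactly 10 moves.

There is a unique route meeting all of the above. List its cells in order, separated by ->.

The waypoints must appear in the order 7, 8, with no cell reused.
Route from 4: down 3 to 13, right 1 to 14, up 4 to 2, right 1 to 3, down 1 to 6 — 10 moves in all.
Check: order respected (7 at step 1, 8 at step 6); 10 moves as required.

4 -> 7 -> 10 -> 13 -> 14 -> 11 -> 8 -> 5 -> 2 -> 3 -> 6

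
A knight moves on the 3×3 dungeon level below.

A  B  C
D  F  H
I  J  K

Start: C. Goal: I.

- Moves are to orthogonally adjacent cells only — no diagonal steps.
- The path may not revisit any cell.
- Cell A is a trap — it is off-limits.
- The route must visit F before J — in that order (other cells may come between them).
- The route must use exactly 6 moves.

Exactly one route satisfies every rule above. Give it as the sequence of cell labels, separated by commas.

The waypoints must appear in the order F, J, with no cell reused.
Route from C: left to B, down to F, right to H, down to K, 2× left (reaching I) — 6 moves in all.
Check: order respected (F at step 2, J at step 5); 6 moves as required.

C, B, F, H, K, J, I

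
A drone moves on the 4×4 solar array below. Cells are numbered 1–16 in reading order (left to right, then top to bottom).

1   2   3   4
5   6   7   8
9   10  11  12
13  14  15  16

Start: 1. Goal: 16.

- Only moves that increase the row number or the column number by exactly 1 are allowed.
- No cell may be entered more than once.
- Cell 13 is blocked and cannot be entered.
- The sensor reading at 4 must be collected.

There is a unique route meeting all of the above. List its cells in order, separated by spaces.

1 2 3 4 8 12 16

Moves only go right or down, so the column and row indices never decrease.
Route from 1: right 3 to 4, down 3 to 16 — 6 moves in all.
Check: all required cells visited.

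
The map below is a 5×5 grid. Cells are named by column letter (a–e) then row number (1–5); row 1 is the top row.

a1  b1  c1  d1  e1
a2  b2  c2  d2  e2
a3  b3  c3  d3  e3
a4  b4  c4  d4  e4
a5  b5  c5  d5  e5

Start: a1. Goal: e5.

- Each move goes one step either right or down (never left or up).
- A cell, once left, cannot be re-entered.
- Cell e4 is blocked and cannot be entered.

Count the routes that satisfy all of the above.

35

A right/down-only route from a1 to e5 makes exactly 4 down-moves and 4 right-moves in some order.
With no other constraints that would be C(8,4) = 70 routes.
Subtract routes through each blocked cell (inclusion–exclusion for overlaps): − through e4: 35 → 35.
That gives 35 routes.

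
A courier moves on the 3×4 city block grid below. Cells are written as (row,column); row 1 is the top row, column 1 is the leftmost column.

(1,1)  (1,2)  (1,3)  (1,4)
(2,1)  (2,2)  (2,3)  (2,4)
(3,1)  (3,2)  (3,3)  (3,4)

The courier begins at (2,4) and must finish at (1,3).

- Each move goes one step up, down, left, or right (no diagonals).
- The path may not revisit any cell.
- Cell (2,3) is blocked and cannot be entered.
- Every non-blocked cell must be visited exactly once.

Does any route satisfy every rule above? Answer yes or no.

Exhausting the options from (2,4), every branch either dead-ends against blocked cells, would have to re-enter a cell already used, or reaches the goal with a constraint still unmet.

no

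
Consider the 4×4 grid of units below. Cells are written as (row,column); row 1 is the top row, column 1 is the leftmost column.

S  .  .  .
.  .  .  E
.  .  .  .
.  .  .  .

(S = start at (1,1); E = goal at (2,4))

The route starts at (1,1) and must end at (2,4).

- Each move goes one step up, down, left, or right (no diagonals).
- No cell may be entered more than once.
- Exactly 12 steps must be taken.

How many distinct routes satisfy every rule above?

Need simple routes of exactly 12 moves from (1,1) to (2,4) (Manhattan distance 4, so 4 moves are spent on a detour and 4 undoing it).
Branch systematically from the start, pruning whenever the remaining move budget drops below the Manhattan distance to (2,4) or differs from it in parity. Grouping the completions by first move — via (2,1): 17; via (1,2): 19 — and summing: 17 + 19 = 36.
That gives 36 routes.

36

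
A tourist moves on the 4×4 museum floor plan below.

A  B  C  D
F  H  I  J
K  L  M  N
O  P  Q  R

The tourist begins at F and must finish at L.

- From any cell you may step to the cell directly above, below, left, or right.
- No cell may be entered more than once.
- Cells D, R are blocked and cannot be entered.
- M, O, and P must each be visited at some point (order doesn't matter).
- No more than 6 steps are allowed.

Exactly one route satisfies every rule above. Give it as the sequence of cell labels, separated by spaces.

The budget equals the shortest possible length, so every move has to be on a shortest route through the required cells.
Route from F: 2× down (reaching O), 2× right (reaching Q), up to M, left to L — 6 moves in all.
Check: all required cells visited; 6 ≤ 6 moves.

F K O P Q M L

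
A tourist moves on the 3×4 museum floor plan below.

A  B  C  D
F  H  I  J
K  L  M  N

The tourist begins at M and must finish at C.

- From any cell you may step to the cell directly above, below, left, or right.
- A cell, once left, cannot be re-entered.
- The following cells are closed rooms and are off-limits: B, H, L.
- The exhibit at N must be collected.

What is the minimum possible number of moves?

Any route passes through N somewhere between M and C. Summing Manhattan distances along the two legs (M → N → C) gives a lower bound of 1 + 3 = 4 moves.
A route of 4 moves achieves this: M → N → J → D → C.
Since 4 matches the lower bound, it is optimal.

4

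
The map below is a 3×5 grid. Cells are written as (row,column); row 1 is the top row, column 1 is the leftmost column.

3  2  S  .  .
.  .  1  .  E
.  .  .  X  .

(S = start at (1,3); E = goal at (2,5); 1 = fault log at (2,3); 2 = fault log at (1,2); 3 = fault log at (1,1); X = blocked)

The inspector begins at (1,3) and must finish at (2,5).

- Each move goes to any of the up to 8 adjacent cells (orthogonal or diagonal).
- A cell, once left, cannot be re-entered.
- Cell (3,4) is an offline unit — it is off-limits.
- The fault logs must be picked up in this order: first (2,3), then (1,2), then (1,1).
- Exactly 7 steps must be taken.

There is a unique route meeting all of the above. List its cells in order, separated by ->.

The waypoints must appear in the order (2,3), (1,2), (1,1), with no cell reused.
Route from (1,3): down to (2,3), up-left to (1,2), left to (1,1), 2× down-right (reaching (3,3)), up-right to (2,4), right to (2,5) — 7 moves in all.
Check: order respected (1 at step 1, 2 at step 2, 3 at step 3); 7 moves as required.

(1,3) -> (2,3) -> (1,2) -> (1,1) -> (2,2) -> (3,3) -> (2,4) -> (2,5)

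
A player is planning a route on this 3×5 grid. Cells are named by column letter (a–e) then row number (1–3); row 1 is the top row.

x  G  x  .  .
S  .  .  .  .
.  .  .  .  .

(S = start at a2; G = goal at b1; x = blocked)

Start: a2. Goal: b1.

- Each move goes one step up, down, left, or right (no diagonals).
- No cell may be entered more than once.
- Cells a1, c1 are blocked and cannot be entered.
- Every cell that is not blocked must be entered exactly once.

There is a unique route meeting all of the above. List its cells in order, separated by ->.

Need to visit all 13 open cells exactly once, starting at a2 and ending at b1.
Route from a2: down to a3, 4× right (reaching e3), 2× up (reaching e1), left to d1, down to d2, 2× left (reaching b2), up to b1 — 12 moves in all.
Check: all 13 open cells covered.

a2 -> a3 -> b3 -> c3 -> d3 -> e3 -> e2 -> e1 -> d1 -> d2 -> c2 -> b2 -> b1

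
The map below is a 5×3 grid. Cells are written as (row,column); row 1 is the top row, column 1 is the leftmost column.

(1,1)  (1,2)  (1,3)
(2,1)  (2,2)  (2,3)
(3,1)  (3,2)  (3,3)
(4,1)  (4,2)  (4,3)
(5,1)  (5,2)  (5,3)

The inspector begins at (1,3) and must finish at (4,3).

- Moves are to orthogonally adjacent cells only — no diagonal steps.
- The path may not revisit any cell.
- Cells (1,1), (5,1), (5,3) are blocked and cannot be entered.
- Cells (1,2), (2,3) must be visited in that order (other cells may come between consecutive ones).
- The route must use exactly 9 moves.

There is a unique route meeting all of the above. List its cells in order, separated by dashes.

(1,3) - (1,2) - (2,2) - (2,3) - (3,3) - (3,2) - (3,1) - (4,1) - (4,2) - (4,3)

The waypoints must appear in the order (1,2), (2,3), with no cell reused.
Route from (1,3): left to (1,2), down to (2,2), right to (2,3), down to (3,3), 2× left (reaching (3,1)), down to (4,1), 2× right (reaching (4,3)) — 9 moves in all.
Check: order respected ((1,2) at step 1, (2,3) at step 3); 9 moves as required.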